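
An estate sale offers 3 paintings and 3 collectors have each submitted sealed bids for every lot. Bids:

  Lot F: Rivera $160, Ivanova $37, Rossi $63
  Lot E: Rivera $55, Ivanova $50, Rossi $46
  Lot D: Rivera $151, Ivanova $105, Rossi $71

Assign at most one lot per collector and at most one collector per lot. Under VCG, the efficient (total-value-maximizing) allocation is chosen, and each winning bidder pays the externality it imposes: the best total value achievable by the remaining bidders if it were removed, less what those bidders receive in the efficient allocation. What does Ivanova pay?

Efficient allocation: Rivera→Lot F ($160), Ivanova→Lot D ($105), Rossi→Lot E ($46); total welfare W = $311.
Ivanova receives Lot D at value $105, so the others get W − 105 = $206.
Without Ivanova: best allocation of the remaining 2 bidders over all 3 lots is Rivera→Lot F ($160), Rossi→Lot D ($71), total $231.
VCG payment = (others' best without Ivanova) − (others' welfare with Ivanova) = 231 − 206 = $25.

Ivanova pays $25.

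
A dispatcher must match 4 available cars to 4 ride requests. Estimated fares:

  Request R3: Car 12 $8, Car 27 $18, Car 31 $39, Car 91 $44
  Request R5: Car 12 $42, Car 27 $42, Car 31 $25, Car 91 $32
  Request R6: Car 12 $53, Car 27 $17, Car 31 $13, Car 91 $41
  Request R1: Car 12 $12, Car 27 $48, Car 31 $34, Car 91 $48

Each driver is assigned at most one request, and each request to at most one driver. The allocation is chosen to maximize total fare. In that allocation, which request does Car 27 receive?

Car 27 receives Request R5.

Optimal: Car 12→Request R6 ($53), Car 27→Request R5 ($42), Car 31→Request R3 ($39), Car 91→Request R1 ($48) — total 53+42+39+48 = $182.
Row-greedy (each driver in turn takes its best remaining request) gives $172, worse by 10.
Next-best assignment: Car 12→Request R6, Car 27→Request R5, Car 31→Request R1, Car 91→Request R3 = $173.
Every other assignment is strictly worse.
Car 27's own top request is Request R1 ($48), but forcing Car 27→Request R1 and reassigning the rest optimally gives only $172 — worse by 10.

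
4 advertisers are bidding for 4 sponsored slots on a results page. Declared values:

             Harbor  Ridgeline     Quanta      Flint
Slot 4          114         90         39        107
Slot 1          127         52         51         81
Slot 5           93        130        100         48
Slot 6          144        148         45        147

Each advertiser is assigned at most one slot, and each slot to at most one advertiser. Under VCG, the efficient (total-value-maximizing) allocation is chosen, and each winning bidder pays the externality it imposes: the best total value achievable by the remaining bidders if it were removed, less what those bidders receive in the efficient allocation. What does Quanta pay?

Efficient allocation: Harbor→Slot 1 ($127), Ridgeline→Slot 6 ($148), Quanta→Slot 5 ($100), Flint→Slot 4 ($107); total welfare W = $482.
Quanta receives Slot 5 at value $100, so the others get W − 100 = $382.
Without Quanta: best allocation of the remaining 3 bidders over all 4 slots is Harbor→Slot 1 ($127), Ridgeline→Slot 5 ($130), Flint→Slot 6 ($147), total $404.
VCG payment = (others' best without Quanta) − (others' welfare with Quanta) = 404 − 382 = $22.

Quanta pays $22.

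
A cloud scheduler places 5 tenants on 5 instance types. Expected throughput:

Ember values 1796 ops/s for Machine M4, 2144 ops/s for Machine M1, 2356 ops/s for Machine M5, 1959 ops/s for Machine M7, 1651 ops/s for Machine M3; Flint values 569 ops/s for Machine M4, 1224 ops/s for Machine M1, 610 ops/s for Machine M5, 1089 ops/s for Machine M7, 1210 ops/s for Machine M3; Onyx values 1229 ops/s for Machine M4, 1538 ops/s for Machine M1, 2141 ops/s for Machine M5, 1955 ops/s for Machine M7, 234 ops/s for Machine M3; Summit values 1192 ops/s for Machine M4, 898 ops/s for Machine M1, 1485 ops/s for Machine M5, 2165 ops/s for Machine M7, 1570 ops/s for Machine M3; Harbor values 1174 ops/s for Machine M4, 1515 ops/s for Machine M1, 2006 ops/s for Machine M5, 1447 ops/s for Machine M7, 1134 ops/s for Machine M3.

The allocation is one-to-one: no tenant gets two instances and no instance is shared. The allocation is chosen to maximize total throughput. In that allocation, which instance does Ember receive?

Ember receives Machine M1.

Optimal: Ember→Machine M1 (2144 ops/s), Flint→Machine M3 (1210 ops/s), Onyx→Machine M5 (2141 ops/s), Summit→Machine M7 (2165 ops/s), Harbor→Machine M4 (1174 ops/s) — total 2144+1210+2141+2165+1174 = 8834 ops/s.
Row-greedy (each tenant in turn takes its best remaining instance) gives 8279 ops/s, worse by 555.
Next-best assignment: Ember→Machine M4, Flint→Machine M3, Onyx→Machine M5, Summit→Machine M7, Harbor→Machine M1 = 8827 ops/s.
Ember's own top instance is Machine M5 (2356 ops/s), but forcing Ember→Machine M5 and reassigning the rest optimally gives only 8475 ops/s — worse by 359.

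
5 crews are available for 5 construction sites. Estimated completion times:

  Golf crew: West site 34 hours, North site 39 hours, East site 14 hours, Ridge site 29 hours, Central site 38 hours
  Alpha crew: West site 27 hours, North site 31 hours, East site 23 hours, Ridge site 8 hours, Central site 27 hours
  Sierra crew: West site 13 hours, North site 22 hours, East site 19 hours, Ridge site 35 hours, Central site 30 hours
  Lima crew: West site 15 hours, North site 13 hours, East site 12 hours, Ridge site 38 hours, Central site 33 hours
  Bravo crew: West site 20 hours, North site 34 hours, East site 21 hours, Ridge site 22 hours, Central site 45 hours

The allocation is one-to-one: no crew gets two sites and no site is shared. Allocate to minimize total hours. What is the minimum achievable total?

Minimum total: 85 hours

This is the linear assignment problem.
Optimal: Golf crew→East site (14 hours), Alpha crew→Ridge site (8 hours), Sierra crew→Central site (30 hours), Lima crew→North site (13 hours), Bravo crew→West site (20 hours) — total 14+8+30+13+20 = 85 hours.
Row-greedy (each crew in turn takes its cheapest remaining site) gives 93 hours, worse by 8.
Next-best assignment: Golf crew→East site, Alpha crew→Central site, Sierra crew→West site, Lima crew→North site, Bravo crew→Ridge site = 89 hours.
Swapping Alpha crew↔Lima crew (Alpha crew→North site 31 hours, Lima crew→Ridge site 38 hours) adds 48.
Every other assignment is strictly worse.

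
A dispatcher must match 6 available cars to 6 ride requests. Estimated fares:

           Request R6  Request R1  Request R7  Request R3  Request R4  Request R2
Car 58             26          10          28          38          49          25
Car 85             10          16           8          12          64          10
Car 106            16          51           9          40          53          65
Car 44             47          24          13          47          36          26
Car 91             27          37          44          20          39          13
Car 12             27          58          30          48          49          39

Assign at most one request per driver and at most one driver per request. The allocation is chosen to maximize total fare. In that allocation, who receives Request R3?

Car 58 receives Request R3.

Treat this as an assignment problem: match each driver to one request.
Optimal: Car 58→Request R3 ($38), Car 85→Request R4 ($64), Car 106→Request R2 ($65), Car 44→Request R6 ($47), Car 91→Request R7 ($44), Car 12→Request R1 ($58) — total 38+64+65+47+44+58 = $316.
Row-greedy (each driver in turn takes its best remaining request) gives $269, worse by 47.
Car 58's own top request is Request R4 ($49), but forcing Car 58→Request R4 and reassigning the rest optimally gives only $275 — worse by 41.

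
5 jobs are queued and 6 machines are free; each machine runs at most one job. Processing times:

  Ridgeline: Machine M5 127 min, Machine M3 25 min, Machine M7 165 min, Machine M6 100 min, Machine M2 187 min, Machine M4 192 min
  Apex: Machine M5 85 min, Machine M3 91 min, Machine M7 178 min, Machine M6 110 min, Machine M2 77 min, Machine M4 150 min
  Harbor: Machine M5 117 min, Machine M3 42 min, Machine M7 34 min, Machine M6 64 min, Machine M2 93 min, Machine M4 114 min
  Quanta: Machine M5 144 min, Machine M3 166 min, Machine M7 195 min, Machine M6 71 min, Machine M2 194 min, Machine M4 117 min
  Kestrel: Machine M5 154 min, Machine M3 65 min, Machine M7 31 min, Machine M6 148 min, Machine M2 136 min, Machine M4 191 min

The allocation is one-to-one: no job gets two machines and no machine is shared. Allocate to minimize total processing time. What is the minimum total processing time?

Minimum total: 305 min

Optimal: Ridgeline→Machine M3 (25 min), Apex→Machine M5 (85 min), Harbor→Machine M2 (93 min), Quanta→Machine M6 (71 min), Kestrel→Machine M7 (31 min) — total 25+85+93+71+31 = 305 min.
Next-best assignment: Ridgeline→Machine M3, Apex→Machine M2, Harbor→Machine M6, Quanta→Machine M4, Kestrel→Machine M7 = 314 min.
No other one-to-one assignment undercuts 305 min.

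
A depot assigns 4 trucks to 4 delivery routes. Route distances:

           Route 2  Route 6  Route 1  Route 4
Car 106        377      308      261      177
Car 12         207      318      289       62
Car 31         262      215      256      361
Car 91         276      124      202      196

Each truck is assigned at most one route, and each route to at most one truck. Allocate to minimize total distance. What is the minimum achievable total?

Minimum total: 709 km

Optimal: Car 106→Route 1 (261 km), Car 12→Route 4 (62 km), Car 31→Route 2 (262 km), Car 91→Route 6 (124 km) — total 261+62+262+124 = 709 km.
Min-entry greedy (repeatedly take the single cheapest remaining cell) gives 819 km, worse by 110.
Next-best assignment: Car 106→Route 4, Car 12→Route 2, Car 31→Route 1, Car 91→Route 6 = 764 km.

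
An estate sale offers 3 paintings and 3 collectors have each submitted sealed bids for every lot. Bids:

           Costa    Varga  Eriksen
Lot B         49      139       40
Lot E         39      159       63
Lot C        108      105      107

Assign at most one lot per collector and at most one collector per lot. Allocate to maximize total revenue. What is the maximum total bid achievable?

Max total: $315

Optimal: Costa→Lot B ($49), Varga→Lot E ($159), Eriksen→Lot C ($107) — total 49+159+107 = $315.
Max-entry greedy (repeatedly take the single best remaining cell) gives $307, worse by 8.
Next-best assignment: Costa→Lot C, Varga→Lot B, Eriksen→Lot E = $310.
Swapping Varga↔Costa (Varga→Lot B $139, Costa→Lot E $39) loses 30.
Every other assignment is strictly worse.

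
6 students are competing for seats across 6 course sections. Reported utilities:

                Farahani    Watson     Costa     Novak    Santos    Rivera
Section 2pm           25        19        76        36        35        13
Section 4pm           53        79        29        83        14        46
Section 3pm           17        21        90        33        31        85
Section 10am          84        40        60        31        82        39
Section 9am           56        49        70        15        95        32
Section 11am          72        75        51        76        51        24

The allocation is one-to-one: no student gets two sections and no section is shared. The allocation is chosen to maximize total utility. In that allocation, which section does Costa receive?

Costa receives Section 2pm.

Optimal: Farahani→Section 10am (84 points), Watson→Section 11am (75 points), Costa→Section 2pm (76 points), Novak→Section 4pm (83 points), Santos→Section 9am (95 points), Rivera→Section 3pm (85 points) — total 84+75+76+83+95+85 = 498 points.
No other one-to-one assignment exceeds 498 points.
Costa's own top section is Section 3pm (90 points), but forcing Costa→Section 3pm and reassigning the rest optimally gives only 440 points — worse by 58.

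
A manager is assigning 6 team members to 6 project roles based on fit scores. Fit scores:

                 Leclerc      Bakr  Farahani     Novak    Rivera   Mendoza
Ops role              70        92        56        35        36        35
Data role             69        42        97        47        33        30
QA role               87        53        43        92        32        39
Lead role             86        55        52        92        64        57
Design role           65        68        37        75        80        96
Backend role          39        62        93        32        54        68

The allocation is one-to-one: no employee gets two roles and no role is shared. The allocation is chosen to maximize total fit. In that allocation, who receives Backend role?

Rivera receives Backend role.

This is the linear assignment problem.
Optimal: Leclerc→QA role (87 pts), Bakr→Ops role (92 pts), Farahani→Data role (97 pts), Novak→Lead role (92 pts), Rivera→Backend role (54 pts), Mendoza→Design role (96 pts) — total 87+92+97+92+54+96 = 518 pts.
Column-greedy (each role in turn goes to its best remaining employee) gives 517 pts, worse by 1.
Rivera's own top role is Design role (80 pts), but forcing Rivera→Design role and reassigning the rest optimally gives only 516 pts — worse by 2.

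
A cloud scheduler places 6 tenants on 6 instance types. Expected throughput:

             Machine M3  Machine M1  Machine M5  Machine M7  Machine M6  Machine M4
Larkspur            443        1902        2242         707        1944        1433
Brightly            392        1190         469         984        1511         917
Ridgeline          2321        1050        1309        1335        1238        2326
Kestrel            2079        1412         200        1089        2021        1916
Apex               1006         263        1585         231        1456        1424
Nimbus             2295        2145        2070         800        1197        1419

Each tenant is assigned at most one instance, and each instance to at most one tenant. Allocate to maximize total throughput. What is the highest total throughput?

This is a one-to-one assignment (maximum-weight bipartite matching).
Optimal: Larkspur→Machine M5 (2242 ops/s), Brightly→Machine M7 (984 ops/s), Ridgeline→Machine M4 (2326 ops/s), Kestrel→Machine M3 (2079 ops/s), Apex→Machine M6 (1456 ops/s), Nimbus→Machine M1 (2145 ops/s) — total 2242+984+2326+2079+1456+2145 = 11232 ops/s.
Max-entry greedy (repeatedly take the single best remaining cell) gives 10305 ops/s, worse by 927.
Next-best assignment: Larkspur→Machine M5, Brightly→Machine M7, Ridgeline→Machine M3, Kestrel→Machine M6, Apex→Machine M4, Nimbus→Machine M1 = 11137 ops/s.
Swapping Kestrel↔Apex (Kestrel→Machine M6 2021 ops/s, Apex→Machine M3 1006 ops/s) loses 508.

Max total: 11232 ops/s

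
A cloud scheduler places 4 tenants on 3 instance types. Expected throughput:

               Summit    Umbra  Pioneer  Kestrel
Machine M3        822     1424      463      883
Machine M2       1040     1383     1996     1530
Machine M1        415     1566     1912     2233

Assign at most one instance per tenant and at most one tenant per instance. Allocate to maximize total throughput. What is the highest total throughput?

Optimal: Umbra→Machine M3 (1424 ops/s), Pioneer→Machine M2 (1996 ops/s), Kestrel→Machine M1 (2233 ops/s) — total 1424+1996+2233 = 5653 ops/s.
Checked against all permutations: 5653 ops/s is optimal.

Max total: 5653 ops/s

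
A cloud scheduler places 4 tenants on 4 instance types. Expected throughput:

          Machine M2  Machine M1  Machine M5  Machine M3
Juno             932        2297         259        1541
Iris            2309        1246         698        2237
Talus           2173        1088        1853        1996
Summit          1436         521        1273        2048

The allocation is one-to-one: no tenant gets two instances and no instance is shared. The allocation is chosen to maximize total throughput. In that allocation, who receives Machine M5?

Talus receives Machine M5.

Optimal: Juno→Machine M1 (2297 ops/s), Iris→Machine M2 (2309 ops/s), Talus→Machine M5 (1853 ops/s), Summit→Machine M3 (2048 ops/s) — total 2297+2309+1853+2048 = 8507 ops/s.
Row-greedy (each tenant in turn takes its best remaining instance) gives 7875 ops/s, worse by 632.
Swapping Talus↔Summit (Talus→Machine M3 1996 ops/s, Summit→Machine M5 1273 ops/s) loses 632.
Talus's own top instance is Machine M2 (2173 ops/s), but forcing Talus→Machine M2 and reassigning the rest optimally gives only 7980 ops/s — worse by 527.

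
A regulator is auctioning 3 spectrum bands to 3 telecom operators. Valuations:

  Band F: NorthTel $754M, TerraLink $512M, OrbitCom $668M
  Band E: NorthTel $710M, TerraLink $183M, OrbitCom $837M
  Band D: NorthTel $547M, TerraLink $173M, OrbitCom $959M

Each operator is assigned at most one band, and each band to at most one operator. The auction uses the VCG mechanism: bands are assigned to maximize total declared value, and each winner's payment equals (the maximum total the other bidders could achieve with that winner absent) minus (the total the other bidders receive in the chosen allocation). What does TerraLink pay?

Efficient allocation: NorthTel→Band E ($710M), TerraLink→Band F ($512M), OrbitCom→Band D ($959M); total welfare W = $2181M.
TerraLink receives Band F at value $512M, so the others get W − 512 = $1669M.
Without TerraLink: best allocation of the remaining 2 bidders over all 3 bands is NorthTel→Band F ($754M), OrbitCom→Band D ($959M), total $1713M.
VCG payment = (others' best without TerraLink) − (others' welfare with TerraLink) = 1713 − 1669 = $44M.

TerraLink pays $44M.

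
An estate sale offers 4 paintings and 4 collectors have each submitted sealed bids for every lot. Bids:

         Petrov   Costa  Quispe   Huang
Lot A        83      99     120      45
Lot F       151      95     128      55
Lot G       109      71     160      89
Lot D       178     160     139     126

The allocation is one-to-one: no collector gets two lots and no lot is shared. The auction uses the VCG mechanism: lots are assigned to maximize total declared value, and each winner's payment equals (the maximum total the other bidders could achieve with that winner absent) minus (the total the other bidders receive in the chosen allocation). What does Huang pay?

Efficient allocation: Petrov→Lot F ($151), Costa→Lot A ($99), Quispe→Lot G ($160), Huang→Lot D ($126); total welfare W = $536.
Huang receives Lot D at value $126, so the others get W − 126 = $410.
Without Huang: best allocation of the remaining 3 bidders over all 4 lots is Petrov→Lot F ($151), Costa→Lot D ($160), Quispe→Lot G ($160), total $471.
VCG payment = (others' best without Huang) − (others' welfare with Huang) = 471 − 410 = $61.

Huang pays $61.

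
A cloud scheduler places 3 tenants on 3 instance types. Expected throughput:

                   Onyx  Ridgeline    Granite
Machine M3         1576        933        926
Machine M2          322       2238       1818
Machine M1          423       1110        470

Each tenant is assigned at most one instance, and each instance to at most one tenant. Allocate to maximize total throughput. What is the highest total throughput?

Optimal: Onyx→Machine M3 (1576 ops/s), Ridgeline→Machine M1 (1110 ops/s), Granite→Machine M2 (1818 ops/s) — total 1576+1110+1818 = 4504 ops/s.
Max-entry greedy (repeatedly take the single best remaining cell) gives 4284 ops/s, worse by 220.
No other one-to-one assignment exceeds 4504 ops/s.

Max total: 4504 ops/s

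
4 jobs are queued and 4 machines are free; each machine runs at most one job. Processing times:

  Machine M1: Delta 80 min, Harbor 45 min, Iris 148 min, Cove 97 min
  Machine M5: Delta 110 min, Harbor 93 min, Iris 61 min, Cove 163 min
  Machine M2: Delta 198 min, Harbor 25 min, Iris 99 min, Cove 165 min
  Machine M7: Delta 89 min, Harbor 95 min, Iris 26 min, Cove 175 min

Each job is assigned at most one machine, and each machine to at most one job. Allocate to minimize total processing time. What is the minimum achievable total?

Minimum total: 258 min

This is a one-to-one assignment (minimum-cost bipartite matching).
Optimal: Delta→Machine M5 (110 min), Harbor→Machine M2 (25 min), Iris→Machine M7 (26 min), Cove→Machine M1 (97 min) — total 110+25+26+97 = 258 min.
Next-best assignment: Delta→Machine M7, Harbor→Machine M2, Iris→Machine M5, Cove→Machine M1 = 272 min.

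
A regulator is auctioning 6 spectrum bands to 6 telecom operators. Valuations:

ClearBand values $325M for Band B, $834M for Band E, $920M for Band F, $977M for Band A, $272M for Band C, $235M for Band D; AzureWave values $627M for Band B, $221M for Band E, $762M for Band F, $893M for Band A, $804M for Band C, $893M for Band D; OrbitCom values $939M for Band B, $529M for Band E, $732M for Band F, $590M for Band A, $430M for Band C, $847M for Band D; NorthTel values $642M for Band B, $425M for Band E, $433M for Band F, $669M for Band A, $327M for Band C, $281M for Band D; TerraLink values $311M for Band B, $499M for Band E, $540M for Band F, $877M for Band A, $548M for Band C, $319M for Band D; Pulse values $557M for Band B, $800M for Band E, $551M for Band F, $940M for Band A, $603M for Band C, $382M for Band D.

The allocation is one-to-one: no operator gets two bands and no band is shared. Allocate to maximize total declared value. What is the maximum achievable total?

Maximum total: $4890M

Optimal: ClearBand→Band F ($920M), AzureWave→Band C ($804M), OrbitCom→Band D ($847M), NorthTel→Band B ($642M), TerraLink→Band A ($877M), Pulse→Band E ($800M) — total 920+804+847+642+877+800 = $4890M.
Row-greedy (each operator in turn takes its best remaining band) gives $4590M, worse by 300.
Swapping ClearBand↔Pulse (ClearBand→Band E $834M, Pulse→Band F $551M) loses 335.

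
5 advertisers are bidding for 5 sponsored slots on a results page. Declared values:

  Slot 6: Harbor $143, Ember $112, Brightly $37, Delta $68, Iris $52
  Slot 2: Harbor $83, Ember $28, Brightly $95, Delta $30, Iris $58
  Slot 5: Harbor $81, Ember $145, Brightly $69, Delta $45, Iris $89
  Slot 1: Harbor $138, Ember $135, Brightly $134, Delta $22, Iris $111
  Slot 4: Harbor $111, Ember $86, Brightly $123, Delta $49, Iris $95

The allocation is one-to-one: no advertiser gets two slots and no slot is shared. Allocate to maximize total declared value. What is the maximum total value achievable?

This is the linear assignment problem.
Optimal: Harbor→Slot 6 ($143), Ember→Slot 5 ($145), Brightly→Slot 4 ($123), Delta→Slot 2 ($30), Iris→Slot 1 ($111) — total 143+145+123+30+111 = $552.
Max-entry greedy (repeatedly take the single best remaining cell) gives $547, worse by 5.
Next-best assignment: Harbor→Slot 6, Ember→Slot 5, Brightly→Slot 1, Delta→Slot 2, Iris→Slot 4 = $547.
Checked against all permutations: $552 is optimal.

Maximum total: $552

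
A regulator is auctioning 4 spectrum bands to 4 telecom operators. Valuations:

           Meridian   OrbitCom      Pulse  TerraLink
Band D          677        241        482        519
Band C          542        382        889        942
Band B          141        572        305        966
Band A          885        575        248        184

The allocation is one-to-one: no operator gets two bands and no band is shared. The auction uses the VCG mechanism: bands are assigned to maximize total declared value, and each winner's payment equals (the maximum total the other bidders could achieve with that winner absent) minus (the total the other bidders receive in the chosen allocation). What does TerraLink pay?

TerraLink pays $205M.

Efficient allocation: Meridian→Band D ($677M), OrbitCom→Band A ($575M), Pulse→Band C ($889M), TerraLink→Band B ($966M); total welfare W = $3107M.
TerraLink receives Band B at value $966M, so the others get W − 966 = $2141M.
Without TerraLink: best allocation of the remaining 3 bidders over all 4 bands is Meridian→Band A ($885M), OrbitCom→Band B ($572M), Pulse→Band C ($889M), total $2346M.
VCG payment = (others' best without TerraLink) − (others' welfare with TerraLink) = 2346 − 2141 = $205M.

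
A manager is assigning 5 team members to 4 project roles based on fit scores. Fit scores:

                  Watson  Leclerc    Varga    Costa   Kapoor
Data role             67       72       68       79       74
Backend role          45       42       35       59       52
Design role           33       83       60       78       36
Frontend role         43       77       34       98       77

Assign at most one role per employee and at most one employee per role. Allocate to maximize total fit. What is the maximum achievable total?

Treat this as an assignment problem: match each employee to one role.
Optimal: Varga→Data role (68 pts), Kapoor→Backend role (52 pts), Leclerc→Design role (83 pts), Costa→Frontend role (98 pts) — total 68+52+83+98 = 301 pts.
Row-greedy (each employee in turn takes its best remaining role) gives 283 pts, worse by 18.
Next-best assignment: Watson→Data role, Kapoor→Backend role, Leclerc→Design role, Costa→Frontend role = 300 pts.
Swapping Varga↔Kapoor (Varga→Backend role 35 pts, Kapoor→Data role 74 pts) loses 11.

Maximum total: 301 pts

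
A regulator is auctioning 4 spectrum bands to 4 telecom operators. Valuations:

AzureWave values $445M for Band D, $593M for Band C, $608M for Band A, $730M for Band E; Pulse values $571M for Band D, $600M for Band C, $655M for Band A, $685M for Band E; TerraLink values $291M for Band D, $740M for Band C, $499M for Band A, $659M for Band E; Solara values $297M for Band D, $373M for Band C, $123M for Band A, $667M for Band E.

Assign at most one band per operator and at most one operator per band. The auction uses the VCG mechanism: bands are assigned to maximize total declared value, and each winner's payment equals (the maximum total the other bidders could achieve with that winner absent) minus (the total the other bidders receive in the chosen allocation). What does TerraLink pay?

TerraLink pays $69M.

Efficient allocation: AzureWave→Band A ($608M), Pulse→Band D ($571M), TerraLink→Band C ($740M), Solara→Band E ($667M); total welfare W = $2586M.
TerraLink receives Band C at value $740M, so the others get W − 740 = $1846M.
Without TerraLink: best allocation of the remaining 3 bidders over all 4 bands is AzureWave→Band C ($593M), Pulse→Band A ($655M), Solara→Band E ($667M), total $1915M.
VCG payment = (others' best without TerraLink) − (others' welfare with TerraLink) = 1915 − 1846 = $69M.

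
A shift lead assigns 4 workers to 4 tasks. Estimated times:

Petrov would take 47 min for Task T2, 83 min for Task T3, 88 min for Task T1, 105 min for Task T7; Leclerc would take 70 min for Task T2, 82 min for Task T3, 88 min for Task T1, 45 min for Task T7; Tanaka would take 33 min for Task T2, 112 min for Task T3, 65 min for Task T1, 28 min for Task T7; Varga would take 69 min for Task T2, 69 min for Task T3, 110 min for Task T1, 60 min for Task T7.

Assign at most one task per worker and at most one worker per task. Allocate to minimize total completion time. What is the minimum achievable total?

Min total: 226 min

Optimal: Petrov→Task T2 (47 min), Leclerc→Task T7 (45 min), Tanaka→Task T1 (65 min), Varga→Task T3 (69 min) — total 47+45+65+69 = 226 min.
Min-entry greedy (repeatedly take the single cheapest remaining cell) gives 232 min, worse by 6.
No other one-to-one assignment undercuts 226 min.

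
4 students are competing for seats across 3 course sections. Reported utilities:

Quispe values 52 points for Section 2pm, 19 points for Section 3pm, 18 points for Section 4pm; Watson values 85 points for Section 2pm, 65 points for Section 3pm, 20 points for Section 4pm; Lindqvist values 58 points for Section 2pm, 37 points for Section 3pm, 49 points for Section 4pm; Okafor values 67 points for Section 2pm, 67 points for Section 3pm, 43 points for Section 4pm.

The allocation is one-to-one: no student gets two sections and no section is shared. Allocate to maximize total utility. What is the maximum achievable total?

Maximum total: 201 points

Optimal: Watson→Section 2pm (85 points), Okafor→Section 3pm (67 points), Lindqvist→Section 4pm (49 points) — total 85+67+49 = 201 points.
Row-greedy (each student in turn takes its best remaining section) gives 166 points, worse by 35.
Next-best assignment: Okafor→Section 2pm, Watson→Section 3pm, Lindqvist→Section 4pm = 181 points.
Every other assignment is strictly worse.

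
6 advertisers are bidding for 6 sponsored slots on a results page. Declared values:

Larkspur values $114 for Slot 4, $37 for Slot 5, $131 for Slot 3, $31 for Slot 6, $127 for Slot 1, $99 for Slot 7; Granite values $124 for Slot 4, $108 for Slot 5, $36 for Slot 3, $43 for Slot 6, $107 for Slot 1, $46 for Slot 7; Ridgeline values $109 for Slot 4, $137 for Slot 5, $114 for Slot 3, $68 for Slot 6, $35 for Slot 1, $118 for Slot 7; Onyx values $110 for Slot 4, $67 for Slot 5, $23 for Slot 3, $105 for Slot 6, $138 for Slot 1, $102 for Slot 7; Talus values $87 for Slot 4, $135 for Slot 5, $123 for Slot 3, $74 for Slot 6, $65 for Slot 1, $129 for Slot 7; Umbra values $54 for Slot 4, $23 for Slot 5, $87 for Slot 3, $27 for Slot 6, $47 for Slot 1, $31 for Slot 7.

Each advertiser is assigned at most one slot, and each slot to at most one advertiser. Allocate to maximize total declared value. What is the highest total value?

Maximum total: $709

Treat this as an assignment problem: match each advertiser to one slot.
Optimal: Larkspur→Slot 1 ($127), Granite→Slot 4 ($124), Ridgeline→Slot 5 ($137), Onyx→Slot 6 ($105), Talus→Slot 7 ($129), Umbra→Slot 3 ($87) — total 127+124+137+105+129+87 = $709.
Column-greedy (each slot in turn goes to its best remaining advertiser) gives $593, worse by 116.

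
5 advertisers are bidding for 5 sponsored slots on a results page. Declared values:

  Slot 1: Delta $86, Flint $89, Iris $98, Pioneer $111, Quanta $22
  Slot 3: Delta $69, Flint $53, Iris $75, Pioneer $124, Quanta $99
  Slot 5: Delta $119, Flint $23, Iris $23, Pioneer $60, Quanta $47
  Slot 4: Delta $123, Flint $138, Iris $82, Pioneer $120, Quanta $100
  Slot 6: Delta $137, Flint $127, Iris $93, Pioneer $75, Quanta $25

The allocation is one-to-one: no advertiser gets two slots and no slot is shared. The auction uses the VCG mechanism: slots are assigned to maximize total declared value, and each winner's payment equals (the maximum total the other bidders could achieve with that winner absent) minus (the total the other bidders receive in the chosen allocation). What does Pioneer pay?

Pioneer pays $28.

Efficient allocation: Delta→Slot 5 ($119), Flint→Slot 6 ($127), Iris→Slot 1 ($98), Pioneer→Slot 3 ($124), Quanta→Slot 4 ($100); total welfare W = $568.
Pioneer receives Slot 3 at value $124, so the others get W − 124 = $444.
Without Pioneer: best allocation of the remaining 4 bidders over all 5 slots is Delta→Slot 6 ($137), Flint→Slot 4 ($138), Iris→Slot 1 ($98), Quanta→Slot 3 ($99), total $472.
VCG payment = (others' best without Pioneer) − (others' welfare with Pioneer) = 472 − 444 = $28.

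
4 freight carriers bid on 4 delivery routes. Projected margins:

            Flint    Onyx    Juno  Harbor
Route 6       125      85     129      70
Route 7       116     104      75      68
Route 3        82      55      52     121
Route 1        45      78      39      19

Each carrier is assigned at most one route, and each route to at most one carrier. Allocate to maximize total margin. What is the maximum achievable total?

Optimal: Flint→Route 7 ($116k), Onyx→Route 1 ($78k), Juno→Route 6 ($129k), Harbor→Route 3 ($121k) — total 116+78+129+121 = $444k.
Row-greedy (each carrier in turn takes its best remaining route) gives $300k, worse by 144.
Swapping Juno↔Onyx (Juno→Route 1 $39k, Onyx→Route 6 $85k) loses 83.

Max total: $444k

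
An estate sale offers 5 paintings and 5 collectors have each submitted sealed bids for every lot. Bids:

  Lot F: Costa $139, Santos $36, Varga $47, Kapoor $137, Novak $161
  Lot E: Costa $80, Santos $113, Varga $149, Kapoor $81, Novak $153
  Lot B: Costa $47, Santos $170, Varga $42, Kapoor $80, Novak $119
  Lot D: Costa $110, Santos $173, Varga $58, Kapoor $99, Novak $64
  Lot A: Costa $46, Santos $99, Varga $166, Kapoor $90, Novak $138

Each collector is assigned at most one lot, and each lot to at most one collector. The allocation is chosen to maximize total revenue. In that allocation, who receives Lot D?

Costa receives Lot D.

Optimal: Costa→Lot D ($110), Santos→Lot B ($170), Varga→Lot A ($166), Kapoor→Lot F ($137), Novak→Lot E ($153) — total 110+170+166+137+153 = $736.
Column-greedy (each lot in turn goes to its best remaining collector) gives $680, worse by 56.
Next-best assignment: Costa→Lot F, Santos→Lot B, Varga→Lot A, Kapoor→Lot D, Novak→Lot E = $727.
No other one-to-one assignment exceeds $736.
Costa's own top lot is Lot F ($139), but forcing Costa→Lot F and reassigning the rest optimally gives only $727 — worse by 9.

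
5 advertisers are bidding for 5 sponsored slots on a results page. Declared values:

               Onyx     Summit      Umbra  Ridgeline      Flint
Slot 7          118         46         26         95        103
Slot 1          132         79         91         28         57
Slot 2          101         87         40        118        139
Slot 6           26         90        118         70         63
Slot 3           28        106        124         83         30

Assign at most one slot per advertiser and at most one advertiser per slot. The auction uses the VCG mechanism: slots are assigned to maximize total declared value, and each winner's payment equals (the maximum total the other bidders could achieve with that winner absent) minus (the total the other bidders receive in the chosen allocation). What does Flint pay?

Flint pays $23.

Efficient allocation: Onyx→Slot 1 ($132), Summit→Slot 3 ($106), Umbra→Slot 6 ($118), Ridgeline→Slot 7 ($95), Flint→Slot 2 ($139); total welfare W = $590.
Flint receives Slot 2 at value $139, so the others get W − 139 = $451.
Without Flint: best allocation of the remaining 4 bidders over all 5 slots is Onyx→Slot 1 ($132), Summit→Slot 3 ($106), Umbra→Slot 6 ($118), Ridgeline→Slot 2 ($118), total $474.
VCG payment = (others' best without Flint) − (others' welfare with Flint) = 474 − 451 = $23.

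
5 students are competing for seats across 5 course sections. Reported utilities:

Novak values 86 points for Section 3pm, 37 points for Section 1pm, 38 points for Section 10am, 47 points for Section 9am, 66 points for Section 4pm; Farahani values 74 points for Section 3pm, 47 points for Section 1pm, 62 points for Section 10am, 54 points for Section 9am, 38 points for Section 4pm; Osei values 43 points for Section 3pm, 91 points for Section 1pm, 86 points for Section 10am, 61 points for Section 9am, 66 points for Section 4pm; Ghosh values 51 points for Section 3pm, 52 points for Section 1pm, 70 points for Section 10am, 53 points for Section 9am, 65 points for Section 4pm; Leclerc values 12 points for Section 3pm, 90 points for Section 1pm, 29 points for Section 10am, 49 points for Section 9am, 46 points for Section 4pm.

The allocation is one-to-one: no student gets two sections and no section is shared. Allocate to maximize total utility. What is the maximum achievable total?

Max total: 381 points

Treat this as an assignment problem: match each student to one section.
Optimal: Novak→Section 3pm (86 points), Farahani→Section 9am (54 points), Osei→Section 10am (86 points), Ghosh→Section 4pm (65 points), Leclerc→Section 1pm (90 points) — total 86+54+86+65+90 = 381 points.
Column-greedy (each section in turn goes to its best remaining student) gives 347 points, worse by 34.
Next-best assignment: Novak→Section 4pm, Farahani→Section 3pm, Osei→Section 10am, Ghosh→Section 9am, Leclerc→Section 1pm = 369 points.
Swapping Novak↔Ghosh (Novak→Section 4pm 66 points, Ghosh→Section 3pm 51 points) loses 34.
Checked against all permutations: 381 points is optimal.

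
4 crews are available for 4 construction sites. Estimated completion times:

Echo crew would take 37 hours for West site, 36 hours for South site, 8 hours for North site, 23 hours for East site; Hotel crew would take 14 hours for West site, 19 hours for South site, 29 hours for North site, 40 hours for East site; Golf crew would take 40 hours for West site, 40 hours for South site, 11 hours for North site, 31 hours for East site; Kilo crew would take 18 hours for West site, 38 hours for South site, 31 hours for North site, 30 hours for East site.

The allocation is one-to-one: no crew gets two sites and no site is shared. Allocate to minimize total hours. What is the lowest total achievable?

Min total: 71 hours

This is the linear assignment problem.
Optimal: Echo crew→East site (23 hours), Hotel crew→South site (19 hours), Golf crew→North site (11 hours), Kilo crew→West site (18 hours) — total 23+19+11+18 = 71 hours.
Column-greedy (each site in turn goes to its cheapest remaining crew) gives 91 hours, worse by 20.
Next-best assignment: Echo crew→North site, Hotel crew→South site, Golf crew→East site, Kilo crew→West site = 76 hours.
No other one-to-one assignment undercuts 71 hours.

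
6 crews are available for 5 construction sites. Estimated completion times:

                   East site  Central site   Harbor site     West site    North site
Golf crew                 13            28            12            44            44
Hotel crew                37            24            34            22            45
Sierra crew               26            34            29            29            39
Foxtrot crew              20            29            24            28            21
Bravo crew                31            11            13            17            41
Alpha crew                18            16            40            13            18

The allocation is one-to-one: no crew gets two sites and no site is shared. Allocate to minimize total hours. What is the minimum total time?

Min total: 83 hours

Treat this as an assignment problem: match each crew to one site.
Optimal: Sierra crew→East site (26 hours), Bravo crew→Central site (11 hours), Golf crew→Harbor site (12 hours), Alpha crew→West site (13 hours), Foxtrot crew→North site (21 hours) — total 26+11+12+13+21 = 83 hours.
Row-greedy (each crew in turn takes its cheapest remaining site) gives 92 hours, worse by 9.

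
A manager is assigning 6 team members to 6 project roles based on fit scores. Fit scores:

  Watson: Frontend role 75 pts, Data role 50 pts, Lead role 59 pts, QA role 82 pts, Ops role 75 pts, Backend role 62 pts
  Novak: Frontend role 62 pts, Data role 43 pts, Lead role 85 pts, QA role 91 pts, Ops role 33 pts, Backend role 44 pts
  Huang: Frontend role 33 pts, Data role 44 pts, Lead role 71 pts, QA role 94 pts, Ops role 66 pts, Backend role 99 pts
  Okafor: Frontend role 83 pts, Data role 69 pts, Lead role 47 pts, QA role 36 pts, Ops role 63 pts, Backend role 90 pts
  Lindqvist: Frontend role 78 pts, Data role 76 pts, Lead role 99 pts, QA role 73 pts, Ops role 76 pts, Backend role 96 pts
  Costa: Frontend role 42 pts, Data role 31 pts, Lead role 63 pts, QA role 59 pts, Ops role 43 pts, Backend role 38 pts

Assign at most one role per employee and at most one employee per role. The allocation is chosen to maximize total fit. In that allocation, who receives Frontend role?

Okafor receives Frontend role.

Optimal: Watson→Ops role (75 pts), Novak→QA role (91 pts), Huang→Backend role (99 pts), Okafor→Frontend role (83 pts), Lindqvist→Data role (76 pts), Costa→Lead role (63 pts) — total 75+91+99+83+76+63 = 487 pts.
Next-best assignment: Watson→Ops role, Novak→QA role, Huang→Backend role, Okafor→Frontend role, Lindqvist→Lead role, Costa→Data role = 478 pts.
Every other assignment is strictly worse.
Okafor's own top role is Backend role (90 pts), but forcing Okafor→Backend role and reassigning the rest optimally gives only 463 pts — worse by 24.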